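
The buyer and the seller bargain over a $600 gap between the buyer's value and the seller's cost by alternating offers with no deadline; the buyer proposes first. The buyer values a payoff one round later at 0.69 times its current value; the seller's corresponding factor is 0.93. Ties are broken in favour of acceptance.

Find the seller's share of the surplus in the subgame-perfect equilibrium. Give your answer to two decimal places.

482.78

Let x be the buyer's share when the buyer proposes and y be the seller's share when the seller proposes.
The seller accepts iff offered ≥ 0.93·y, so x = 600 − 0.93y. Symmetrically y = 600 − 0.69x.
Substituting: x = 600 − 0.93(600 − 0.69x), giving x(1 − 0.69·0.93) = 600(1 − 0.93).
So x = 600 × 0.07 / 0.3583 ≈ 117.2202, and the seller receives 600 − x ≈ 482.7798.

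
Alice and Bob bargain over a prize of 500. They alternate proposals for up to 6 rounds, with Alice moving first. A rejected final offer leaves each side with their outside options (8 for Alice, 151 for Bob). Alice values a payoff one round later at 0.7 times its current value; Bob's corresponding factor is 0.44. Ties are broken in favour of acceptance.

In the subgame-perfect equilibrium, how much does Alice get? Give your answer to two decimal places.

Work backward from the last round.
Round 6 (Bob proposes): Alice gets 8 if talks fail, so Bob offers 8 and keeps 492.
Round 5 (Alice proposes): Bob can get 492 next round, worth 0.44 × 492 = 216.48 now; Alice offers that and keeps 283.52.
Round 4 (Bob proposes): Alice can get 283.52 next round, worth 0.7 × 283.52 = 198.464 now; Bob offers that and keeps 301.536.
Round 3 (Alice proposes): Bob can get 301.536 next round, worth 0.44 × 301.536 = 132.67584 now. Alice offers 132.67584 and keeps 500 − 132.67584 = 367.32416.
Round 2 (Bob proposes): Alice can get 367.32416 next round, worth 0.7 × 367.32416 = 257.126912 now. Bob offers 257.126912 and keeps 500 − 257.126912 = 242.873088.
Round 1 (Alice proposes): Bob can get 242.873088 next round, worth 0.44 × 242.873088 = 106.86415872 now, so Alice offers 106.86415872, keeping 393.13584128.

393.14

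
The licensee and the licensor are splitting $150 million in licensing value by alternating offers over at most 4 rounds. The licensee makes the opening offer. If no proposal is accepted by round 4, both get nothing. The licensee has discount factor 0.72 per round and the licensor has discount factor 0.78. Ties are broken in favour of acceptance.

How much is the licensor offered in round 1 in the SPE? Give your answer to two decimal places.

98.47

Round 4 (the licensor proposes): rejection yields 0 for the licensee; the licensor offers 0 and keeps 150.
Round 3 (the licensee proposes): the licensor can get 150 next round, worth 0.78 × 150 = 117 now, so the licensee offers 117, keeping 33.
Round 2 (the licensor proposes): the licensee can get 33 next round, worth 0.72 × 33 = 23.76 now, so the licensor offers 23.76, keeping 126.24.
Round 1 (the licensee proposes): the licensor can get 126.24 next round, worth 0.78 × 126.24 = 98.4672 now. The licensee offers 98.4672 and keeps 150 − 98.4672 = 51.5328.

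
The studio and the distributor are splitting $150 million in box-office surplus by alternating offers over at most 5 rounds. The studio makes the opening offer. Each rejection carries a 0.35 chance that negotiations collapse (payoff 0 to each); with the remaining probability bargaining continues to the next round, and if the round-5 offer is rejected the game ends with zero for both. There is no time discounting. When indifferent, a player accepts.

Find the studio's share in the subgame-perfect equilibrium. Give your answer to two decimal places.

101.46

Round 5 (the studio proposes): the distributor will accept anything ≥ 0, so the studio offers 0 and keeps 150.
Round 4 (the distributor proposes): rejecting gives the studio an expected 0.65 × 150 = 97.5, so the distributor offers 97.5, keeping 52.5.
Round 3 (the studio proposes): rejecting gives the distributor an expected 0.65 × 52.5 = 34.125. The studio offers 34.125 and keeps 150 − 34.125 = 115.875.
Round 2 (the distributor proposes): rejecting gives the studio an expected 0.65 × 115.875 = 75.31875, so the distributor offers 75.31875, keeping 74.68125.
Round 1 (the studio proposes): rejecting gives the distributor an expected 0.65 × 74.68125 = 48.5428125, so the studio offers 48.5428125, keeping 101.4571875.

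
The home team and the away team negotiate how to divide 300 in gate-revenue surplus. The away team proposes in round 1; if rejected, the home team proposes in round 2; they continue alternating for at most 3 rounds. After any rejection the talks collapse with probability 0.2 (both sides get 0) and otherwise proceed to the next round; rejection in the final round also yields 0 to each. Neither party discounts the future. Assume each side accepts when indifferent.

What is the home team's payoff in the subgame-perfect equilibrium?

By backward induction:
Round 3 (the away team proposes): rejection yields 0 for the home team; the away team offers 0 and keeps 300.
Round 2 (the home team proposes): rejecting gives the away team an expected 0.8 × 300 = 240; the home team offers that and keeps 60.
Round 1 (the away team proposes): rejecting gives the home team an expected 0.8 × 60 = 48. The away team offers 48 and keeps 300 − 48 = 252.

48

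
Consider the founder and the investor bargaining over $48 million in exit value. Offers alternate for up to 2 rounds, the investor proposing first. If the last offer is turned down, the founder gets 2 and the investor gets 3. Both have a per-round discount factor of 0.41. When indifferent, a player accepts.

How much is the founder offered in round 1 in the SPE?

Work backward from the last round.
Round 2 (the founder proposes): the investor gets 3 if talks fail, so the founder offers 3 and keeps 45.
Round 1 (the investor proposes): the founder can get 45 next round, worth 0.41 × 45 = 18.45 now, so the investor offers 18.45, keeping 29.55.

18.45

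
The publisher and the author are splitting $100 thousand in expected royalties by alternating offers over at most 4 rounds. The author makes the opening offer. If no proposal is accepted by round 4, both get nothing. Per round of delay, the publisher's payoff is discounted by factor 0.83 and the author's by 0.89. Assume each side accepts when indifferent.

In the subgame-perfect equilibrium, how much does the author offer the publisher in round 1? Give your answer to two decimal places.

Round 4 (the publisher proposes): the author will accept anything ≥ 0, so the publisher offers 0 and keeps 100.
Round 3 (the author proposes): the publisher can get 100 next round, worth 0.83 × 100 = 83 now, so the author offers 83, keeping 17.
Round 2 (the publisher proposes): the author can get 17 next round, worth 0.89 × 17 = 15.13 now, so the publisher offers 15.13, keeping 84.87.
Round 1 (the author proposes): the publisher can get 84.87 next round, worth 0.83 × 84.87 = 70.4421 now. The author offers 70.4421 and keeps 100 − 70.4421 = 29.5579.

70.44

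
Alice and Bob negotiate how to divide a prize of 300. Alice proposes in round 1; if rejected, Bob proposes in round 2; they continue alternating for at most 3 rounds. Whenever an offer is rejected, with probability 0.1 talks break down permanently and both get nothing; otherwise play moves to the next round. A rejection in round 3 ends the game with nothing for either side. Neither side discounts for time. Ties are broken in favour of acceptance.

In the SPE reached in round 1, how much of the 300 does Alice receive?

Round 3 (Alice proposes): rejection yields 0 for Bob; Alice offers 0 and keeps 300.
Round 2 (Bob proposes): rejecting gives Alice an expected 0.9 × 300 = 270; Bob offers that and keeps 30.
Round 1 (Alice proposes): rejecting gives Bob an expected 0.9 × 30 = 27; Alice offers that and keeps 273.

273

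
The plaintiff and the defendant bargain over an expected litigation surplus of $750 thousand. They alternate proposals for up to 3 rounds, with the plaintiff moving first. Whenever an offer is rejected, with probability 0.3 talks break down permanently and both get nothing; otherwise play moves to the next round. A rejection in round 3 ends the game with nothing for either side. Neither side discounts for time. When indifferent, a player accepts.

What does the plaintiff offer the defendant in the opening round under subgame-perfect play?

Round 3 (the plaintiff proposes): the defendant will accept anything ≥ 0, so the plaintiff offers 0 and keeps 750.
Round 2 (the defendant proposes): rejecting gives the plaintiff an expected 0.7 × 750 = 525. The defendant offers 525 and keeps 750 − 525 = 225.
Round 1 (the plaintiff proposes): rejecting gives the defendant an expected 0.7 × 225 = 157.5, so the plaintiff offers 157.5, keeping 592.5.

157.5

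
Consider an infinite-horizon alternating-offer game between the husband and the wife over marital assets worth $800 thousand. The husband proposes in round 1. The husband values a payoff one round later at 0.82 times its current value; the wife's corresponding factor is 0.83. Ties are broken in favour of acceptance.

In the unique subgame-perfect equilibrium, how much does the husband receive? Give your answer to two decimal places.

When the husband proposes, the wife accepts any offer worth at least 0.83 times what the wife would get by proposing next round; and vice versa.
This gives x = 800 − 0.83y and y = 800 − 0.82x, where x and y are each side's share when it proposes.
Hence (1 − 0.83·0.82)x = 800(1 − 0.83), i.e. 0.3194·x = 136.
x ≈ 425.7984; the wife's share is 800 − x ≈ 374.2016.

425.80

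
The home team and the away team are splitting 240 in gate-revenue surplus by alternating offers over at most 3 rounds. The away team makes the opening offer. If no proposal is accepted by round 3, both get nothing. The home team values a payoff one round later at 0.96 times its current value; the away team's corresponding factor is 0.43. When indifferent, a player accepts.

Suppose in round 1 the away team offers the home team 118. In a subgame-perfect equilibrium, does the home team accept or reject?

Reject

Work out the home team's continuation value if the offer is rejected.
Round 3 (the away team proposes): rejection yields 0 for the home team; the away team offers 0 and keeps 240.
Round 2 (the home team proposes): the away team can get 240 next round, worth 0.43 × 240 = 103.2 now, so the home team offers 103.2, keeping 136.8.
So by rejecting in round 1, the home team gets 136.8 next round, worth 0.96 × 136.8 = 131.328 now.
Offer 118 < 131.328, so the home team rejects.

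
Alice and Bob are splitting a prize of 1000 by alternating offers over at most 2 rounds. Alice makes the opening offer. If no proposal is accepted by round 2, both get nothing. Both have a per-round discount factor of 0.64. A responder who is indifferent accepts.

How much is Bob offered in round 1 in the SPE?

640

Round 2 (Bob proposes): rejection yields 0 for Alice; Bob offers 0 and keeps 1000.
Round 1 (Alice proposes): Bob can get 1000 next round, worth 0.64 × 1000 = 640 now; Alice offers that and keeps 360.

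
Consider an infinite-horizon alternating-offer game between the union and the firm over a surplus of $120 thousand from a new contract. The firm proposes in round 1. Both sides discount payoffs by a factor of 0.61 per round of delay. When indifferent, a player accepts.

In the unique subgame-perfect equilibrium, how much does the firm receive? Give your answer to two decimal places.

74.53

In a stationary SPE each proposer offers the other exactly their discounted continuation value.
If the firm keeps x when proposing and the union keeps y when proposing, then x = 120 − 0.61y and y = 120 − 0.61x.
Solving: x = 120(1 − 0.61) / (1 − 0.61·0.61) = 46.8 / 0.6279 ≈ 74.5342.
The union gets 120 − 74.5342 ≈ 45.4658.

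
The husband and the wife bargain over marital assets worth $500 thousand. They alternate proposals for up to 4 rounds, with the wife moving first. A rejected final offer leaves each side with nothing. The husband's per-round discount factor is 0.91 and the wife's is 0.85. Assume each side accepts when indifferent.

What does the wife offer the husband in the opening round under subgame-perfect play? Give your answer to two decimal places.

Round 4 (the husband proposes): the wife will accept anything ≥ 0, so the husband offers 0 and keeps 500.
Round 3 (the wife proposes): the husband can get 500 next round, worth 0.91 × 500 = 455 now, so the wife offers 455, keeping 45.
Round 2 (the husband proposes): the wife can get 45 next round, worth 0.85 × 45 = 38.25 now. The husband offers 38.25 and keeps 500 − 38.25 = 461.75.
Round 1 (the wife proposes): the husband can get 461.75 next round, worth 0.91 × 461.75 = 420.1925 now, so the wife offers 420.1925, keeping 79.8075.

420.19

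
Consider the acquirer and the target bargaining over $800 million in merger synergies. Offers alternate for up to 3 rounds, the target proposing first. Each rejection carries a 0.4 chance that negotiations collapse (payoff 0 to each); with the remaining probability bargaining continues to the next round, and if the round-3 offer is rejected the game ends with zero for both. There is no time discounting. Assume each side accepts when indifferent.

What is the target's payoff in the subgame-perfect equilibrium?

Round 3 (the target proposes): the acquirer will accept anything ≥ 0, so the target offers 0 and keeps 800.
Round 2 (the acquirer proposes): rejecting gives the target an expected 0.6 × 800 = 480. The acquirer offers 480 and keeps 800 − 480 = 320.
Round 1 (the target proposes): rejecting gives the acquirer an expected 0.6 × 320 = 192. The target offers 192 and keeps 800 − 192 = 608.

608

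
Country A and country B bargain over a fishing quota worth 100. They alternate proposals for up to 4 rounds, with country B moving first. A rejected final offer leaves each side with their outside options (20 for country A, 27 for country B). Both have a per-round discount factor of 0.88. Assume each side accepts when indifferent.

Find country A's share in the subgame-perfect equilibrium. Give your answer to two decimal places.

Round 4 (country A proposes): country B gets 27 if talks fail, so country A offers 27 and keeps 73.
Round 3 (country B proposes): country A can get 73 next round, worth 0.88 × 73 = 64.24 now. Country B offers 64.24 and keeps 100 − 64.24 = 35.76.
Round 2 (country A proposes): country B can get 35.76 next round, worth 0.88 × 35.76 = 31.4688 now. Country A offers 31.4688 and keeps 100 − 31.4688 = 68.5312.
Round 1 (country B proposes): country A can get 68.5312 next round, worth 0.88 × 68.5312 = 60.307456 now. Country B offers 60.307456 and keeps 100 − 60.307456 = 39.692544.

60.31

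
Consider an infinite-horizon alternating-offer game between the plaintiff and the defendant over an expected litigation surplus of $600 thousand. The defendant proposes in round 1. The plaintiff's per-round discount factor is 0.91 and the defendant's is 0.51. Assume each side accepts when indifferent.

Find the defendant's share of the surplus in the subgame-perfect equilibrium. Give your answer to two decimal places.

100.77

Let x be the defendant's share when the defendant proposes and y be the plaintiff's share when the plaintiff proposes.
The plaintiff accepts iff offered ≥ 0.91·y, so x = 600 − 0.91y. Symmetrically y = 600 − 0.51x.
Substituting: x = 600 − 0.91(600 − 0.51x), giving x(1 − 0.51·0.91) = 600(1 − 0.91).
So x = 600 × 0.09 / 0.5359 ≈ 100.7651, and the plaintiff receives 600 − x ≈ 499.2349.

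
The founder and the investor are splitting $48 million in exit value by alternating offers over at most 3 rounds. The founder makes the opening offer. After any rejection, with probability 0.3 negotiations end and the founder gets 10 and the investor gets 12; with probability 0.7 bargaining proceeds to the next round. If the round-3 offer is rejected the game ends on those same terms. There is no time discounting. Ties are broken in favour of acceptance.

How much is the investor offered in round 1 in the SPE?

Round 3 (the founder proposes): the investor gets 12 if talks fail, so the founder offers 12 and keeps 36.
Round 2 (the investor proposes): rejecting gives the founder an expected 0.7 × 36 + 0.3 × 10 = 28.2. The investor offers 28.2 and keeps 48 − 28.2 = 19.8.
Round 1 (the founder proposes): rejecting gives the investor an expected 0.7 × 19.8 + 0.3 × 12 = 17.46. The founder offers 17.46 and keeps 48 − 17.46 = 30.54.

17.46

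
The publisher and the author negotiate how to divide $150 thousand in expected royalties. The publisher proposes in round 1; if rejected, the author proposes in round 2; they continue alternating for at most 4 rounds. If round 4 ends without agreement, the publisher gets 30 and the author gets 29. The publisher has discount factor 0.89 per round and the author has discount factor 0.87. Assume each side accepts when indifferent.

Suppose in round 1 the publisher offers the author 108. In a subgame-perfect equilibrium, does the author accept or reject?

Accept

Round 4 (the author proposes): the publisher gets 30 if talks fail, so the author offers 30 and keeps 120.
Round 3 (the publisher proposes): the author can get 120 next round, worth 0.87 × 120 = 104.4 now; the publisher offers that and keeps 45.6.
Round 2 (the author proposes): the publisher can get 45.6 next round, worth 0.89 × 45.6 = 40.584 now; the author offers that and keeps 109.416.
So by rejecting in round 1, the author gets 109.416 next round, worth 0.87 × 109.416 = 95.19192 now.
Offer 108 ≥ 95.19192, so the author accepts.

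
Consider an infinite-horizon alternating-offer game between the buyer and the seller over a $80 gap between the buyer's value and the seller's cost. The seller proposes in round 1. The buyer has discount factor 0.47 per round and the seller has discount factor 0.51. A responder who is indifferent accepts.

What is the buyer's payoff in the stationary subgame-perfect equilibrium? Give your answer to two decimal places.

In a stationary SPE each proposer offers the other exactly their discounted continuation value.
If the seller keeps x when proposing and the buyer keeps y when proposing, then x = 80 − 0.47y and y = 80 − 0.51x.
Solving: x = 80(1 − 0.47) / (1 − 0.51·0.47) = 42.4 / 0.7603 ≈ 55.7675.
The buyer gets 80 − 55.7675 ≈ 24.2325.

24.23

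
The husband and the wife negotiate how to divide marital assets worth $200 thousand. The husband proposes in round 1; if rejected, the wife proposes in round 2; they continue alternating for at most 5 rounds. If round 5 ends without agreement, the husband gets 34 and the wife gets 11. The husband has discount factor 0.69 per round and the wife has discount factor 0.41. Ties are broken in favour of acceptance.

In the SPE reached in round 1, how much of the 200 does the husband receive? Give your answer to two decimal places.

Round 5 (the husband proposes): the wife gets 11 if talks fail, so the husband offers 11 and keeps 189.
Round 4 (the wife proposes): the husband can get 189 next round, worth 0.69 × 189 = 130.41 now, so the wife offers 130.41, keeping 69.59.
Round 3 (the husband proposes): the wife can get 69.59 next round, worth 0.41 × 69.59 = 28.5319 now; the husband offers that and keeps 171.4681.
Round 2 (the wife proposes): the husband can get 171.4681 next round, worth 0.69 × 171.4681 = 118.312989 now; the wife offers that and keeps 81.687011.
Round 1 (the husband proposes): the wife can get 81.687011 next round, worth 0.41 × 81.687011 = 33.49167451 now. The husband offers 33.49167451 and keeps 200 − 33.49167451 = 166.50832549.

166.51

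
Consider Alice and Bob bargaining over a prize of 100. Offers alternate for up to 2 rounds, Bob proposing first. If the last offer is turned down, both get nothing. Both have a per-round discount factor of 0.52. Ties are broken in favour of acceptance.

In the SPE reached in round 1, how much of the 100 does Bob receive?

Round 2 (Alice proposes): rejection yields 0 for Bob; Alice offers 0 and keeps 100.
Round 1 (Bob proposes): Alice can get 100 next round, worth 0.52 × 100 = 52 now. Bob offers 52 and keeps 100 − 52 = 48.

48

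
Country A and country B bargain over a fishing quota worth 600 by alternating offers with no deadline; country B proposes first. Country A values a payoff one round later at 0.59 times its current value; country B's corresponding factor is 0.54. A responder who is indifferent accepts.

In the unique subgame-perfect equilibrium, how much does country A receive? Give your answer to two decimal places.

238.98

In a stationary SPE each proposer offers the other exactly their discounted continuation value.
If country B keeps x when proposing and country A keeps y when proposing, then x = 600 − 0.59y and y = 600 − 0.54x.
Solving: x = 600(1 − 0.59) / (1 − 0.54·0.59) = 246 / 0.6814 ≈ 361.0214.
Country A gets 600 − 361.0214 ≈ 238.9786.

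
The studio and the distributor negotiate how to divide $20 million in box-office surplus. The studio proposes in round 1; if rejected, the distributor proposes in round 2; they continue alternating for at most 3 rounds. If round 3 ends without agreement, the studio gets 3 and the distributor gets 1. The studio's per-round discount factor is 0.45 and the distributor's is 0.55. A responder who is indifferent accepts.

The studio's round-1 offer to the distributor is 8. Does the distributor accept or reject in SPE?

Round 3 (the studio proposes): the distributor gets 1 if talks fail, so the studio offers 1 and keeps 19.
Round 2 (the distributor proposes): the studio can get 19 next round, worth 0.45 × 19 = 8.55 now; the distributor offers that and keeps 11.45.
So by rejecting in round 1, the distributor gets 11.45 next round, worth 0.55 × 11.45 = 6.2975 now.
Offer 8 ≥ 6.2975, so the distributor accepts.

Accept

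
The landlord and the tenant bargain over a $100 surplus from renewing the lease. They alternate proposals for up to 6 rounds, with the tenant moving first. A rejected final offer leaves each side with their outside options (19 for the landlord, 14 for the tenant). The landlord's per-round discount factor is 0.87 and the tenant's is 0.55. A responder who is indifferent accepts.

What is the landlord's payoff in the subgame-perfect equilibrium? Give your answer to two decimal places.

Work backward from the last round.
Round 6 (the landlord proposes): the tenant gets 14 if talks fail, so the landlord offers 14 and keeps 86.
Round 5 (the tenant proposes): the landlord can get 86 next round, worth 0.87 × 86 = 74.82 now. The tenant offers 74.82 and keeps 100 − 74.82 = 25.18.
Round 4 (the landlord proposes): the tenant can get 25.18 next round, worth 0.55 × 25.18 = 13.849 now; the landlord offers that and keeps 86.151.
Round 3 (the tenant proposes): the landlord can get 86.151 next round, worth 0.87 × 86.151 = 74.95137 now, so the tenant offers 74.95137, keeping 25.04863.
Round 2 (the landlord proposes): the tenant can get 25.04863 next round, worth 0.55 × 25.04863 = 13.7767465 now. The landlord offers 13.7767465 and keeps 100 − 13.7767465 = 86.2232535.
Round 1 (the tenant proposes): the landlord can get 86.2232535 next round, worth 0.87 × 86.2232535 = 75.014230545 now; the tenant offers that and keeps 24.985769455.

75.01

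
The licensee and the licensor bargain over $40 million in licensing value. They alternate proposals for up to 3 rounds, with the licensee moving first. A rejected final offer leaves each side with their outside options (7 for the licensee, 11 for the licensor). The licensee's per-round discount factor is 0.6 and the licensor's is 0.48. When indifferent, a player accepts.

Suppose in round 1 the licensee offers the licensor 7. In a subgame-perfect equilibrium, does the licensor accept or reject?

Reject

Round 3 (the licensee proposes): the licensor gets 11 if talks fail, so the licensee offers 11 and keeps 29.
Round 2 (the licensor proposes): the licensee can get 29 next round, worth 0.6 × 29 = 17.4 now. The licensor offers 17.4 and keeps 40 − 17.4 = 22.6.
So by rejecting in round 1, the licensor gets 22.6 next round, worth 0.48 × 22.6 = 10.848 now.
Offer 7 < 10.848, so the licensor rejects.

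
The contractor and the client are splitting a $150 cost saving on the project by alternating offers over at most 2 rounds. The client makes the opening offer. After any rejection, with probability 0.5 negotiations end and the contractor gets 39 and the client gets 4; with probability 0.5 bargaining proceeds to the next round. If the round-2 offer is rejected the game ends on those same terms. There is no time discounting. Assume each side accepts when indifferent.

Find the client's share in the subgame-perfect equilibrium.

Round 2 (the contractor proposes): the client gets 4 if talks fail, so the contractor offers 4 and keeps 146.
Round 1 (the client proposes): rejecting gives the contractor an expected 0.5 × 146 + 0.5 × 39 = 92.5, so the client offers 92.5, keeping 57.5.

57.5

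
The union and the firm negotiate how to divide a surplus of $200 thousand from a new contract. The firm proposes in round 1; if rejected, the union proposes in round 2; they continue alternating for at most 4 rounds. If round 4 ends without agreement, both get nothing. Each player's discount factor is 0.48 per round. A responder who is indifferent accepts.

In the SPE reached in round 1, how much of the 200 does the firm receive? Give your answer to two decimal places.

127.96

By backward induction:
Round 4 (the union proposes): the firm will accept anything ≥ 0, so the union offers 0 and keeps 200.
Round 3 (the firm proposes): the union can get 200 next round, worth 0.48 × 200 = 96 now, so the firm offers 96, keeping 104.
Round 2 (the union proposes): the firm can get 104 next round, worth 0.48 × 104 = 49.92 now; the union offers that and keeps 150.08.
Round 1 (the firm proposes): the union can get 150.08 next round, worth 0.48 × 150.08 = 72.0384 now. The firm offers 72.0384 and keeps 200 − 72.0384 = 127.9616.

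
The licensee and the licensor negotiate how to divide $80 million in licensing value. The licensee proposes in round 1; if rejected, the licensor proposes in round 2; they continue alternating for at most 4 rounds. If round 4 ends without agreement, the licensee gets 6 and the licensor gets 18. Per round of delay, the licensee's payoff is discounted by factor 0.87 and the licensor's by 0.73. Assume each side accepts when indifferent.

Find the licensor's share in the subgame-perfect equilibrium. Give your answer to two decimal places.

41.90

Solve by backward induction from round 4.
Round 4 (the licensor proposes): the licensee gets 6 if talks fail, so the licensor offers 6 and keeps 74.
Round 3 (the licensee proposes): the licensor can get 74 next round, worth 0.73 × 74 = 54.02 now. The licensee offers 54.02 and keeps 80 − 54.02 = 25.98.
Round 2 (the licensor proposes): the licensee can get 25.98 next round, worth 0.87 × 25.98 = 22.6026 now. The licensor offers 22.6026 and keeps 80 − 22.6026 = 57.3974.
Round 1 (the licensee proposes): the licensor can get 57.3974 next round, worth 0.73 × 57.3974 = 41.900102 now, so the licensee offers 41.900102, keeping 38.099898.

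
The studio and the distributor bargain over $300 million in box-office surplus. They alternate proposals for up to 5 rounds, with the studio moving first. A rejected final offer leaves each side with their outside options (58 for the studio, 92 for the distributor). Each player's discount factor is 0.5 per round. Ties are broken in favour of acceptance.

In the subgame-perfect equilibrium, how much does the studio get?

Work backward from the last round.
Round 5 (the studio proposes): the distributor gets 92 if talks fail, so the studio offers 92 and keeps 208.
Round 4 (the distributor proposes): the studio can get 208 next round, worth 0.5 × 208 = 104 now, so the distributor offers 104, keeping 196.
Round 3 (the studio proposes): the distributor can get 196 next round, worth 0.5 × 196 = 98 now. The studio offers 98 and keeps 300 − 98 = 202.
Round 2 (the distributor proposes): the studio can get 202 next round, worth 0.5 × 202 = 101 now. The distributor offers 101 and keeps 300 − 101 = 199.
Round 1 (the studio proposes): the distributor can get 199 next round, worth 0.5 × 199 = 99.5 now. The studio offers 99.5 and keeps 300 − 99.5 = 200.5.

200.5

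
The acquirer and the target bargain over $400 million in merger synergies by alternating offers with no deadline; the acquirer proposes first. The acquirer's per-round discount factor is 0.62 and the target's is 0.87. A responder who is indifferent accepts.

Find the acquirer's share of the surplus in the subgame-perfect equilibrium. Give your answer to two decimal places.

In a stationary SPE each proposer offers the other exactly their discounted continuation value.
If the acquirer keeps x when proposing and the target keeps y when proposing, then x = 400 − 0.87y and y = 400 − 0.62x.
Solving: x = 400(1 − 0.87) / (1 − 0.62·0.87) = 52 / 0.4606 ≈ 112.8962.
The target gets 400 − 112.8962 ≈ 287.1038.

112.90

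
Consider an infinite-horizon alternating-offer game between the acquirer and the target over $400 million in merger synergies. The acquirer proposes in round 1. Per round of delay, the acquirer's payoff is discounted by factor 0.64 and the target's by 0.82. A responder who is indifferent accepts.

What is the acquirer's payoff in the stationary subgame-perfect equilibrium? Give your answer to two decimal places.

151.52

Let x be the acquirer's share when the acquirer proposes and y be the target's share when the target proposes.
The target accepts iff offered ≥ 0.82·y, so x = 400 − 0.82y. Symmetrically y = 400 − 0.64x.
Substituting: x = 400 − 0.82(400 − 0.64x), giving x(1 − 0.64·0.82) = 400(1 − 0.82).
So x = 400 × 0.18 / 0.4752 ≈ 151.5152, and the target receives 400 − x ≈ 248.4848.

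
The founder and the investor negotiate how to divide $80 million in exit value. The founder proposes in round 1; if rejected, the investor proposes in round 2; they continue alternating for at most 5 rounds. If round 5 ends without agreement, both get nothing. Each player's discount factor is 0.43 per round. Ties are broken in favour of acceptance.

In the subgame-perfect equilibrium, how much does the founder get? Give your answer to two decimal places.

Round 5 (the founder proposes): the investor will accept anything ≥ 0, so the founder offers 0 and keeps 80.
Round 4 (the investor proposes): the founder can get 80 next round, worth 0.43 × 80 = 34.4 now; the investor offers that and keeps 45.6.
Round 3 (the founder proposes): the investor can get 45.6 next round, worth 0.43 × 45.6 = 19.608 now, so the founder offers 19.608, keeping 60.392.
Round 2 (the investor proposes): the founder can get 60.392 next round, worth 0.43 × 60.392 = 25.96856 now; the investor offers that and keeps 54.03144.
Round 1 (the founder proposes): the investor can get 54.03144 next round, worth 0.43 × 54.03144 = 23.2335192 now; the founder offers that and keeps 56.7664808.

56.77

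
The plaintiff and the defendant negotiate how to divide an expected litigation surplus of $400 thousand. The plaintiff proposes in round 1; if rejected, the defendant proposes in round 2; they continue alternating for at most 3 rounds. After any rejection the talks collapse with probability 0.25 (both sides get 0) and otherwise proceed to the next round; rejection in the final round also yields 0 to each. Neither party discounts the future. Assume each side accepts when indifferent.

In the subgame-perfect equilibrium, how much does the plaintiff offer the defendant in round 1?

75

Round 3 (the plaintiff proposes): rejection yields 0 for the defendant; the plaintiff offers 0 and keeps 400.
Round 2 (the defendant proposes): rejecting gives the plaintiff an expected 0.75 × 400 = 300, so the defendant offers 300, keeping 100.
Round 1 (the plaintiff proposes): rejecting gives the defendant an expected 0.75 × 100 = 75; the plaintiff offers that and keeps 325.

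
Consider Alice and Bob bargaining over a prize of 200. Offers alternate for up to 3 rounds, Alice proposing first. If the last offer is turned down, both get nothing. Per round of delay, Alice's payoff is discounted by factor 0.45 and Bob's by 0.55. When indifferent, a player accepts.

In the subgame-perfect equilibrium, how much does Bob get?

By backward induction:
Round 3 (Alice proposes): Bob will accept anything ≥ 0, so Alice offers 0 and keeps 200.
Round 2 (Bob proposes): Alice can get 200 next round, worth 0.45 × 200 = 90 now, so Bob offers 90, keeping 110.
Round 1 (Alice proposes): Bob can get 110 next round, worth 0.55 × 110 = 60.5 now. Alice offers 60.5 and keeps 200 − 60.5 = 139.5.

60.5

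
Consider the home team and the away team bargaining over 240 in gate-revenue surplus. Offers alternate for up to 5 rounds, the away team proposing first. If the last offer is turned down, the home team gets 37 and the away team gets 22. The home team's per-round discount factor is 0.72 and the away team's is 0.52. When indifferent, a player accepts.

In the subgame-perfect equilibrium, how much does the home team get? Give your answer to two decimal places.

By backward induction:
Round 5 (the away team proposes): the home team gets 37 if talks fail, so the away team offers 37 and keeps 203.
Round 4 (the home team proposes): the away team can get 203 next round, worth 0.52 × 203 = 105.56 now; the home team offers that and keeps 134.44.
Round 3 (the away team proposes): the home team can get 134.44 next round, worth 0.72 × 134.44 = 96.7968 now; the away team offers that and keeps 143.2032.
Round 2 (the home team proposes): the away team can get 143.2032 next round, worth 0.52 × 143.2032 = 74.465664 now. The home team offers 74.465664 and keeps 240 − 74.465664 = 165.534336.
Round 1 (the away team proposes): the home team can get 165.534336 next round, worth 0.72 × 165.534336 = 119.18472192 now, so the away team offers 119.18472192, keeping 120.81527808.

119.18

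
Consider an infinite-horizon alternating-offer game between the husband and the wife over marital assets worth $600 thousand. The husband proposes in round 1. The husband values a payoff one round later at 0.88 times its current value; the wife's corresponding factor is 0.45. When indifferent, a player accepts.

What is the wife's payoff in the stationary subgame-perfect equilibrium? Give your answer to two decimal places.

53.64

When the husband proposes, the wife accepts any offer worth at least 0.45 times what the wife would get by proposing next round; and vice versa.
This gives x = 600 − 0.45y and y = 600 − 0.88x, where x and y are each side's share when it proposes.
Hence (1 − 0.45·0.88)x = 600(1 − 0.45), i.e. 0.604·x = 330.
x ≈ 546.3576; the wife's share is 600 − x ≈ 53.6424.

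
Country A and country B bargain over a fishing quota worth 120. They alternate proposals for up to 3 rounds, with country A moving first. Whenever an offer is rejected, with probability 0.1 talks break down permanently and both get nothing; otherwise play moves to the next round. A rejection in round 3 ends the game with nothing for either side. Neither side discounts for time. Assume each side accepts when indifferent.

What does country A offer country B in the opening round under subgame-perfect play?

Round 3 (country A proposes): rejection yields 0 for country B; country A offers 0 and keeps 120.
Round 2 (country B proposes): rejecting gives country A an expected 0.9 × 120 = 108; country B offers that and keeps 12.
Round 1 (country A proposes): rejecting gives country B an expected 0.9 × 12 = 10.8. Country A offers 10.8 and keeps 120 − 10.8 = 109.2.

10.8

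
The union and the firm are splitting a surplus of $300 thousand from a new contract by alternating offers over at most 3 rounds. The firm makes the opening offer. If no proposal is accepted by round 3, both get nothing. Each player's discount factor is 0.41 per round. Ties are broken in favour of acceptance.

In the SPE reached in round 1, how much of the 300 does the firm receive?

227.43

Round 3 (the firm proposes): rejection yields 0 for the union; the firm offers 0 and keeps 300.
Round 2 (the union proposes): the firm can get 300 next round, worth 0.41 × 300 = 123 now; the union offers that and keeps 177.
Round 1 (the firm proposes): the union can get 177 next round, worth 0.41 × 177 = 72.57 now. The firm offers 72.57 and keeps 300 − 72.57 = 227.43.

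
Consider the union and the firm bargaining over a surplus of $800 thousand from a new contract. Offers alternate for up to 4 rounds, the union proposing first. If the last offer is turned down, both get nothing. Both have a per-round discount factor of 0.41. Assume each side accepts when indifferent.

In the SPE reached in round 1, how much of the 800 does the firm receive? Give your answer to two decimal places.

248.66

By backward induction:
Round 4 (the firm proposes): the union will accept anything ≥ 0, so the firm offers 0 and keeps 800.
Round 3 (the union proposes): the firm can get 800 next round, worth 0.41 × 800 = 328 now, so the union offers 328, keeping 472.
Round 2 (the firm proposes): the union can get 472 next round, worth 0.41 × 472 = 193.52 now. The firm offers 193.52 and keeps 800 − 193.52 = 606.48.
Round 1 (the union proposes): the firm can get 606.48 next round, worth 0.41 × 606.48 = 248.6568 now; the union offers that and keeps 551.3432.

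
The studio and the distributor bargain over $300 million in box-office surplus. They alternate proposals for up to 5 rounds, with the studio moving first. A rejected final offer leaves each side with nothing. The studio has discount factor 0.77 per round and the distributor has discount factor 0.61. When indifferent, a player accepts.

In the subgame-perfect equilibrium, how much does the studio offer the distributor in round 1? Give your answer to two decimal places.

Round 5 (the studio proposes): rejection yields 0 for the distributor; the studio offers 0 and keeps 300.
Round 4 (the distributor proposes): the studio can get 300 next round, worth 0.77 × 300 = 231 now, so the distributor offers 231, keeping 69.
Round 3 (the studio proposes): the distributor can get 69 next round, worth 0.61 × 69 = 42.09 now; the studio offers that and keeps 257.91.
Round 2 (the distributor proposes): the studio can get 257.91 next round, worth 0.77 × 257.91 = 198.5907 now; the distributor offers that and keeps 101.4093.
Round 1 (the studio proposes): the distributor can get 101.4093 next round, worth 0.61 × 101.4093 = 61.859673 now; the studio offers that and keeps 238.140327.

61.86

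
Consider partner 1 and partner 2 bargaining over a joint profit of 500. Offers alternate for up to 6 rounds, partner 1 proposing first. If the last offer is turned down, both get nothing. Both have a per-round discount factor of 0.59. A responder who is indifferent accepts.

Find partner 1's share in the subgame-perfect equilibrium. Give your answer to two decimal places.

301.20

Round 6 (partner 2 proposes): partner 1 will accept anything ≥ 0, so partner 2 offers 0 and keeps 500.
Round 5 (partner 1 proposes): partner 2 can get 500 next round, worth 0.59 × 500 = 295 now; partner 1 offers that and keeps 205.
Round 4 (partner 2 proposes): partner 1 can get 205 next round, worth 0.59 × 205 = 120.95 now; partner 2 offers that and keeps 379.05.
Round 3 (partner 1 proposes): partner 2 can get 379.05 next round, worth 0.59 × 379.05 = 223.6395 now; partner 1 offers that and keeps 276.3605.
Round 2 (partner 2 proposes): partner 1 can get 276.3605 next round, worth 0.59 × 276.3605 = 163.052695 now. Partner 2 offers 163.052695 and keeps 500 − 163.052695 = 336.947305.
Round 1 (partner 1 proposes): partner 2 can get 336.947305 next round, worth 0.59 × 336.947305 = 198.79890995 now. Partner 1 offers 198.79890995 and keeps 500 − 198.79890995 = 301.20109005.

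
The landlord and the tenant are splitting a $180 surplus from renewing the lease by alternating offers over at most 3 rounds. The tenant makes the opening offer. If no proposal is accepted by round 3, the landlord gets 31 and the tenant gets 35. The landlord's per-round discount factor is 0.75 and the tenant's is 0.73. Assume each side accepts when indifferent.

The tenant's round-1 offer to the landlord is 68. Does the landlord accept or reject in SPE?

Round 3 (the tenant proposes): the landlord gets 31 if talks fail, so the tenant offers 31 and keeps 149.
Round 2 (the landlord proposes): the tenant can get 149 next round, worth 0.73 × 149 = 108.77 now; the landlord offers that and keeps 71.23.
So by rejecting in round 1, the landlord gets 71.23 next round, worth 0.75 × 71.23 = 53.4225 now.
Offer 68 ≥ 53.4225, so the landlord accepts.

Accept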